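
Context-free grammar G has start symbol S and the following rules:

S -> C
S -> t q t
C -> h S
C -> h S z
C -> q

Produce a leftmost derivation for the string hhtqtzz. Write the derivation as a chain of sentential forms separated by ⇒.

S⇒C⇒hSz⇒hCz⇒hhSzz⇒hhtqtzz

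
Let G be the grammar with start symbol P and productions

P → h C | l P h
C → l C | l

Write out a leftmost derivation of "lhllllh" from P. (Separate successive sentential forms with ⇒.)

P ⇒ lPh ⇒ lhCh ⇒ lhlCh ⇒ lhllCh ⇒ lhlllCh ⇒ lhllllh

P ⇒ lPh   [P → l P h]
lPh ⇒ lhCh   [P → h C]
lhCh ⇒ lhlCh   [C → l C]
lhlCh ⇒ lhllCh   [C → l C]
lhllCh ⇒ lhlllCh   [C → l C]
lhlllCh ⇒ lhllllh   [C → l]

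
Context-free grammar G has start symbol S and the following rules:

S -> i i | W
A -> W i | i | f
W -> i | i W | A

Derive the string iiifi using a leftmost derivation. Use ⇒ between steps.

S⇒W⇒A⇒Wi⇒iWi⇒iiWi⇒iiiWi⇒iiiAi⇒iiifi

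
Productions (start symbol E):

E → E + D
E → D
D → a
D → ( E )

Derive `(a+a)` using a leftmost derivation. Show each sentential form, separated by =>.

E => D => (E) => (E+D) => (D+D) => (a+D) => (a+a)

E => D   [E → D]
D => (E)   [D → ( E )]
(E) => (E+D)   [E → E + D]
(E+D) => (D+D)   [E → D]
(D+D) => (a+D)   [D → a]
(a+D) => (a+a)   [D → a]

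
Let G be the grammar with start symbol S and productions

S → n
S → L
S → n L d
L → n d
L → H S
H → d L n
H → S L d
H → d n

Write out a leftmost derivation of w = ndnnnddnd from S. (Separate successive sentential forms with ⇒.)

S⇒nLd⇒nHSd⇒nSLdSd⇒nLLdSd⇒nHSLdSd⇒ndnSLdSd⇒ndnnLdSd⇒ndnnnddSd⇒ndnnnddnd

S ⇒ nLd   [S → n L d]
nLd ⇒ nHSd   [L → H S]
nHSd ⇒ nSLdSd   [H → S L d]
nSLdSd ⇒ nLLdSd   [S → L]
nLLdSd ⇒ nHSLdSd   [L → H S]
nHSLdSd ⇒ ndnSLdSd   [H → d n]
ndnSLdSd ⇒ ndnnLdSd   [S → n]
ndnnLdSd ⇒ ndnnnddSd   [L → n d]
ndnnnddSd ⇒ ndnnnddnd   [S → n]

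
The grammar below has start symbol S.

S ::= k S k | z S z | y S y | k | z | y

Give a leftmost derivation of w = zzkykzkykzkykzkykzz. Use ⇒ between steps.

S ⇒ zSz   [S ::= z S z]
zSz ⇒ zzSzz   [S ::= z S z]
zzSzz ⇒ zzkSkzz   [S ::= k S k]
zzkSkzz ⇒ zzkySykzz   [S ::= y S y]
zzkySykzz ⇒ zzkykSkykzz   [S ::= k S k]
zzkykSkykzz ⇒ zzkykzSzkykzz   [S ::= z S z]
zzkykzSzkykzz ⇒ zzkykzkSkzkykzz   [S ::= k S k]
zzkykzkSkzkykzz ⇒ zzkykzkySykzkykzz   [S ::= y S y]
zzkykzkySykzkykzz ⇒ zzkykzkykSkykzkykzz   [S ::= k S k]
zzkykzkykSkykzkykzz ⇒ zzkykzkykzkykzkykzz   [S ::= z]

S⇒zSz⇒zzSzz⇒zzkSkzz⇒zzkySykzz⇒zzkykSkykzz⇒zzkykzSzkykzz⇒zzkykzkSkzkykzz⇒zzkykzkySykzkykzz⇒zzkykzkykSkykzkykzz⇒zzkykzkykzkykzkykzz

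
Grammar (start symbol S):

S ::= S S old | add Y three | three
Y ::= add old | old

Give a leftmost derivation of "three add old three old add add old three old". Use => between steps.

S => S S old   [S ::= S S old]
S S old => S S old S old   [S ::= S S old]
S S old S old => three S old S old   [S ::= three]
three S old S old => three add Y three old S old   [S ::= add Y three]
three add Y three old S old => three add old three old S old   [Y ::= old]
three add old three old S old => three add old three old add Y three old   [S ::= add Y three]
three add old three old add Y three old => three add old three old add add old three old   [Y ::= add old]

S => S S old => S S old S old => three S old S old => three add Y three old S old => three add old three old S old => three add old three old add Y three old => three add old three old add add old three old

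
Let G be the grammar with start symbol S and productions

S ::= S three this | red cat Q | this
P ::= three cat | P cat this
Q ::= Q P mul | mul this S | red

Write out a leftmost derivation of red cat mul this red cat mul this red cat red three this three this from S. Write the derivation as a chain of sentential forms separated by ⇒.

S ⇒ red cat Q   [S ::= red cat Q]
red cat Q ⇒ red cat mul this S   [Q ::= mul this S]
red cat mul this S ⇒ red cat mul this S three this   [S ::= S three this]
red cat mul this S three this ⇒ red cat mul this S three this three this   [S ::= S three this]
red cat mul this S three this three this ⇒ red cat mul this red cat Q three this three this   [S ::= red cat Q]
red cat mul this red cat Q three this three this ⇒ red cat mul this red cat mul this S three this three this   [Q ::= mul this S]
red cat mul this red cat mul this S three this three this ⇒ red cat mul this red cat mul this red cat Q three this three this   [S ::= red cat Q]
red cat mul this red cat mul this red cat Q three this three this ⇒ red cat mul this red cat mul this red cat red three this three this   [Q ::= red]

S ⇒ red cat Q ⇒ red cat mul this S ⇒ red cat mul this S three this ⇒ red cat mul this S three this three this ⇒ red cat mul this red cat Q three this three this ⇒ red cat mul this red cat mul this S three this three this ⇒ red cat mul this red cat mul this red cat Q three this three this ⇒ red cat mul this red cat mul this red cat red three this three this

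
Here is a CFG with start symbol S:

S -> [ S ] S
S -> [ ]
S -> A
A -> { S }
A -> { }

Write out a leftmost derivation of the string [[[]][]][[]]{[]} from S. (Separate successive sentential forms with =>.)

S => [S]S => [[S]S]S => [[[]]S]S => [[[]][]]S => [[[]][]][S]S => [[[]][]][[]]S => [[[]][]][[]]A => [[[]][]][[]]{S} => [[[]][]][[]]{[]}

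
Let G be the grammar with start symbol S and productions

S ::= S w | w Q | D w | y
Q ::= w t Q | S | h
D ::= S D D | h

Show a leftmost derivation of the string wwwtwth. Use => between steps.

S => wQ => wS => wwQ => wwwtQ => wwwtwtQ => wwwtwth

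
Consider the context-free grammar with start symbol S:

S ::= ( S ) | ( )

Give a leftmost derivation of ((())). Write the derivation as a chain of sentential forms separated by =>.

S => (S)   [S ::= ( S )]
(S) => ((S))   [S ::= ( S )]
((S)) => ((()))   [S ::= ( )]

S => (S) => ((S)) => ((()))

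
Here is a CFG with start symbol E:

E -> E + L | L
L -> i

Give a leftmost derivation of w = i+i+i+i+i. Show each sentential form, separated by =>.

E => E+L   [E -> E + L]
E+L => E+L+L   [E -> E + L]
E+L+L => E+L+L+L   [E -> E + L]
E+L+L+L => E+L+L+L+L   [E -> E + L]
E+L+L+L+L => L+L+L+L+L   [E -> L]
L+L+L+L+L => i+L+L+L+L   [L -> i]
i+L+L+L+L => i+i+L+L+L   [L -> i]
i+i+L+L+L => i+i+i+L+L   [L -> i]
i+i+i+L+L => i+i+i+i+L   [L -> i]
i+i+i+i+L => i+i+i+i+i   [L -> i]

E => E+L => E+L+L => E+L+L+L => E+L+L+L+L => L+L+L+L+L => i+L+L+L+L => i+i+L+L+L => i+i+i+L+L => i+i+i+i+L => i+i+i+i+i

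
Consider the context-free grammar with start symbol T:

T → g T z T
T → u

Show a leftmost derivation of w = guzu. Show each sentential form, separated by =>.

T=>gTzT=>guzT=>guzu

T => gTzT   [T → g T z T]
gTzT => guzT   [T → u]
guzT => guzu   [T → u]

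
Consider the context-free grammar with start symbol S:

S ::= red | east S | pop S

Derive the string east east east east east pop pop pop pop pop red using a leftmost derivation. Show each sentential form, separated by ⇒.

S ⇒ east S ⇒ east east S ⇒ east east east S ⇒ east east east east S ⇒ east east east east east S ⇒ east east east east east pop S ⇒ east east east east east pop pop S ⇒ east east east east east pop pop pop S ⇒ east east east east east pop pop pop pop S ⇒ east east east east east pop pop pop pop pop S ⇒ east east east east east pop pop pop pop pop red

S ⇒ east S   [S ::= east S]
east S ⇒ east east S   [S ::= east S]
east east S ⇒ east east east S   [S ::= east S]
east east east S ⇒ east east east east S   [S ::= east S]
east east east east S ⇒ east east east east east S   [S ::= east S]
east east east east east S ⇒ east east east east east pop S   [S ::= pop S]
east east east east east pop S ⇒ east east east east east pop pop S   [S ::= pop S]
east east east east east pop pop S ⇒ east east east east east pop pop pop S   [S ::= pop S]
east east east east east pop pop pop S ⇒ east east east east east pop pop pop pop S   [S ::= pop S]
east east east east east pop pop pop pop S ⇒ east east east east east pop pop pop pop pop S   [S ::= pop S]
east east east east east pop pop pop pop pop S ⇒ east east east east east pop pop pop pop pop red   [S ::= red]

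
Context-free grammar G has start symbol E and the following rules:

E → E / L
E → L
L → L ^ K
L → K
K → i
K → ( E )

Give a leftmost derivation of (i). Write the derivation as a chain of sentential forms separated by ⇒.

E ⇒ L   [E → L]
L ⇒ K   [L → K]
K ⇒ (E)   [K → ( E )]
(E) ⇒ (L)   [E → L]
(L) ⇒ (K)   [L → K]
(K) ⇒ (i)   [K → i]

E⇒L⇒K⇒(E)⇒(L)⇒(K)⇒(i)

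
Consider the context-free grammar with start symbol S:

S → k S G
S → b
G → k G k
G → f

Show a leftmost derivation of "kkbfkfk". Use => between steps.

S => kSG => kkSGG => kkbGG => kkbfG => kkbfkGk => kkbfkfk

S => kSG   [S → k S G]
kSG => kkSGG   [S → k S G]
kkSGG => kkbGG   [S → b]
kkbGG => kkbfG   [G → f]
kkbfG => kkbfkGk   [G → k G k]
kkbfkGk => kkbfkfk   [G → f]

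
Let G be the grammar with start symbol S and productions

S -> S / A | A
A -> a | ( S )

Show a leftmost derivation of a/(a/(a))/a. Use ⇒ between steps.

S ⇒ S/A ⇒ S/A/A ⇒ A/A/A ⇒ a/A/A ⇒ a/(S)/A ⇒ a/(S/A)/A ⇒ a/(A/A)/A ⇒ a/(a/A)/A ⇒ a/(a/(S))/A ⇒ a/(a/(A))/A ⇒ a/(a/(a))/A ⇒ a/(a/(a))/a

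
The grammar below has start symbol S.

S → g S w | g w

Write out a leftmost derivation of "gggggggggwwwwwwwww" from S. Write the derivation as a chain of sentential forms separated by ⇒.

S ⇒ gSw   [S → g S w]
gSw ⇒ ggSww   [S → g S w]
ggSww ⇒ gggSwww   [S → g S w]
gggSwww ⇒ ggggSwwww   [S → g S w]
ggggSwwww ⇒ gggggSwwwww   [S → g S w]
gggggSwwwww ⇒ ggggggSwwwwww   [S → g S w]
ggggggSwwwwww ⇒ gggggggSwwwwwww   [S → g S w]
gggggggSwwwwwww ⇒ ggggggggSwwwwwwww   [S → g S w]
ggggggggSwwwwwwww ⇒ gggggggggwwwwwwwww   [S → g w]

S⇒gSw⇒ggSww⇒gggSwww⇒ggggSwwww⇒gggggSwwwww⇒ggggggSwwwwww⇒gggggggSwwwwwww⇒ggggggggSwwwwwwww⇒gggggggggwwwwwwwww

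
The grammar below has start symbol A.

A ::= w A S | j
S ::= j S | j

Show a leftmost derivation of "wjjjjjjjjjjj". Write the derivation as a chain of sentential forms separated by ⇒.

A⇒wAS⇒wjS⇒wjjS⇒wjjjS⇒wjjjjS⇒wjjjjjS⇒wjjjjjjS⇒wjjjjjjjS⇒wjjjjjjjjS⇒wjjjjjjjjjS⇒wjjjjjjjjjjS⇒wjjjjjjjjjjj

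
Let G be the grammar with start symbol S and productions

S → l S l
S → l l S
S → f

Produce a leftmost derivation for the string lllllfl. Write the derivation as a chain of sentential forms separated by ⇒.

S ⇒ llS ⇒ lllSl ⇒ lllllSl ⇒ lllllfl

S ⇒ llS   [S → l l S]
llS ⇒ lllSl   [S → l S l]
lllSl ⇒ lllllSl   [S → l l S]
lllllSl ⇒ lllllfl   [S → f]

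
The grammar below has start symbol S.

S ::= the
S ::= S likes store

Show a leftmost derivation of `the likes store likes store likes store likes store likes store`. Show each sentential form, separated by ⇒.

S ⇒ S likes store ⇒ S likes store likes store ⇒ S likes store likes store likes store ⇒ S likes store likes store likes store likes store ⇒ S likes store likes store likes store likes store likes store ⇒ the likes store likes store likes store likes store likes store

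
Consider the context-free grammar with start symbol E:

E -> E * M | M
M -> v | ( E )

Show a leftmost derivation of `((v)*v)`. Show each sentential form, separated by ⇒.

E⇒M⇒(E)⇒(E*M)⇒(M*M)⇒((E)*M)⇒((M)*M)⇒((v)*M)⇒((v)*v)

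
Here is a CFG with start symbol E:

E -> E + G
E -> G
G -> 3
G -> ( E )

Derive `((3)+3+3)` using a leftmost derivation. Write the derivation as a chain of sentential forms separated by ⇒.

E ⇒ G ⇒ (E) ⇒ (E+G) ⇒ (E+G+G) ⇒ (G+G+G) ⇒ ((E)+G+G) ⇒ ((G)+G+G) ⇒ ((3)+G+G) ⇒ ((3)+3+G) ⇒ ((3)+3+3)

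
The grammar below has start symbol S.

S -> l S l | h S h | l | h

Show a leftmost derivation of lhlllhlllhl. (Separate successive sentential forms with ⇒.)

S ⇒ lSl ⇒ lhShl ⇒ lhlSlhl ⇒ lhllSllhl ⇒ lhlllSlllhl ⇒ lhlllhlllhl

S ⇒ lSl   [S -> l S l]
lSl ⇒ lhShl   [S -> h S h]
lhShl ⇒ lhlSlhl   [S -> l S l]
lhlSlhl ⇒ lhllSllhl   [S -> l S l]
lhllSllhl ⇒ lhlllSlllhl   [S -> l S l]
lhlllSlllhl ⇒ lhlllhlllhl   [S -> h]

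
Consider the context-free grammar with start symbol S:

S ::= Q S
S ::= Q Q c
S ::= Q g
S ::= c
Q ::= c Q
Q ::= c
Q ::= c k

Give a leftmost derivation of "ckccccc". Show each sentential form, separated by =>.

S => QS => ckS => ckQS => ckcS => ckcQS => ckccQS => ckcccQS => ckccccS => ckccccc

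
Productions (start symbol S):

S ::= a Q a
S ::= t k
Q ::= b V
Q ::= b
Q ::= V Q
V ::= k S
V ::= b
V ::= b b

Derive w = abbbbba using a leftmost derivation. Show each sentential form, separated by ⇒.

S⇒aQa⇒aVQa⇒abbQa⇒abbVQa⇒abbbQa⇒abbbbVa⇒abbbbba

S ⇒ aQa   [S ::= a Q a]
aQa ⇒ aVQa   [Q ::= V Q]
aVQa ⇒ abbQa   [V ::= b b]
abbQa ⇒ abbVQa   [Q ::= V Q]
abbVQa ⇒ abbbQa   [V ::= b]
abbbQa ⇒ abbbbVa   [Q ::= b V]
abbbbVa ⇒ abbbbba   [V ::= b]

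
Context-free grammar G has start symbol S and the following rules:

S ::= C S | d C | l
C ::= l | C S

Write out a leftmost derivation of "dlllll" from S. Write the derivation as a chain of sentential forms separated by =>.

S => dC   [S ::= d C]
dC => dCS   [C ::= C S]
dCS => dCSS   [C ::= C S]
dCSS => dCSSS   [C ::= C S]
dCSSS => dlSSS   [C ::= l]
dlSSS => dlCSSS   [S ::= C S]
dlCSSS => dllSSS   [C ::= l]
dllSSS => dlllSS   [S ::= l]
dlllSS => dllllS   [S ::= l]
dllllS => dlllll   [S ::= l]

S => dC => dCS => dCSS => dCSSS => dlSSS => dlCSSS => dllSSS => dlllSS => dllllS => dlllll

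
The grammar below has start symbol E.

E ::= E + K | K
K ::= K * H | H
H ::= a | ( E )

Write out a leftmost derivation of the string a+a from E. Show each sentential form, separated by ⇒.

E ⇒ E+K   [E ::= E + K]
E+K ⇒ K+K   [E ::= K]
K+K ⇒ H+K   [K ::= H]
H+K ⇒ a+K   [H ::= a]
a+K ⇒ a+H   [K ::= H]
a+H ⇒ a+a   [H ::= a]

E⇒E+K⇒K+K⇒H+K⇒a+K⇒a+H⇒a+a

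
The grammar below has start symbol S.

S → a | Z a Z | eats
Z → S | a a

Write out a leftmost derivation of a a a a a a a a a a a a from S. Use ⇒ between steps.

S ⇒ Z a Z   [S → Z a Z]
Z a Z ⇒ a a a Z   [Z → a a]
a a a Z ⇒ a a a S   [Z → S]
a a a S ⇒ a a a Z a Z   [S → Z a Z]
a a a Z a Z ⇒ a a a S a Z   [Z → S]
a a a S a Z ⇒ a a a Z a Z a Z   [S → Z a Z]
a a a Z a Z a Z ⇒ a a a S a Z a Z   [Z → S]
a a a S a Z a Z ⇒ a a a Z a Z a Z a Z   [S → Z a Z]
a a a Z a Z a Z a Z ⇒ a a a a a a Z a Z a Z   [Z → a a]
a a a a a a Z a Z a Z ⇒ a a a a a a S a Z a Z   [Z → S]
a a a a a a S a Z a Z ⇒ a a a a a a a a Z a Z   [S → a]
a a a a a a a a Z a Z ⇒ a a a a a a a a S a Z   [Z → S]
a a a a a a a a S a Z ⇒ a a a a a a a a a a Z   [S → a]
a a a a a a a a a a Z ⇒ a a a a a a a a a a a a   [Z → a a]

S ⇒ Z a Z ⇒ a a a Z ⇒ a a a S ⇒ a a a Z a Z ⇒ a a a S a Z ⇒ a a a Z a Z a Z ⇒ a a a S a Z a Z ⇒ a a a Z a Z a Z a Z ⇒ a a a a a a Z a Z a Z ⇒ a a a a a a S a Z a Z ⇒ a a a a a a a a Z a Z ⇒ a a a a a a a a S a Z ⇒ a a a a a a a a a a Z ⇒ a a a a a a a a a a a a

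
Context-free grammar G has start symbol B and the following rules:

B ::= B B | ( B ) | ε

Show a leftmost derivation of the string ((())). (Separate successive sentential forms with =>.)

B => BB   [B ::= B B]
BB => (B)B   [B ::= ( B )]
(B)B => (BB)B   [B ::= B B]
(BB)B => (BBB)B   [B ::= B B]
(BBB)B => ((B)BB)B   [B ::= ( B )]
((B)BB)B => ((BB)BB)B   [B ::= B B]
((BB)BB)B => (((B)B)BB)B   [B ::= ( B )]
(((B)B)BB)B => ((()B)BB)B   [B ::= ε]
((()B)BB)B => ((())BB)B   [B ::= ε]
((())BB)B => ((())B)B   [B ::= ε]
((())B)B => ((()))B   [B ::= ε]
((()))B => ((()))   [B ::= ε]

B => BB => (B)B => (BB)B => (BBB)B => ((B)BB)B => ((BB)BB)B => (((B)B)BB)B => ((()B)BB)B => ((())BB)B => ((())B)B => ((()))B => ((()))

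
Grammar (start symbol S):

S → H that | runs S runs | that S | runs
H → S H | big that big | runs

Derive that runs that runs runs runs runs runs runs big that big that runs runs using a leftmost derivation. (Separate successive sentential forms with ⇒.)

S ⇒ that S ⇒ that runs S runs ⇒ that runs that S runs ⇒ that runs that runs S runs runs ⇒ that runs that runs H that runs runs ⇒ that runs that runs S H that runs runs ⇒ that runs that runs runs S runs H that runs runs ⇒ that runs that runs runs runs S runs runs H that runs runs ⇒ that runs that runs runs runs runs runs runs H that runs runs ⇒ that runs that runs runs runs runs runs runs big that big that runs runs

S ⇒ that S   [S → that S]
that S ⇒ that runs S runs   [S → runs S runs]
that runs S runs ⇒ that runs that S runs   [S → that S]
that runs that S runs ⇒ that runs that runs S runs runs   [S → runs S runs]
that runs that runs S runs runs ⇒ that runs that runs H that runs runs   [S → H that]
that runs that runs H that runs runs ⇒ that runs that runs S H that runs runs   [H → S H]
that runs that runs S H that runs runs ⇒ that runs that runs runs S runs H that runs runs   [S → runs S runs]
that runs that runs runs S runs H that runs runs ⇒ that runs that runs runs runs S runs runs H that runs runs   [S → runs S runs]
that runs that runs runs runs S runs runs H that runs runs ⇒ that runs that runs runs runs runs runs runs H that runs runs   [S → runs]
that runs that runs runs runs runs runs runs H that runs runs ⇒ that runs that runs runs runs runs runs runs big that big that runs runs   [H → big that big]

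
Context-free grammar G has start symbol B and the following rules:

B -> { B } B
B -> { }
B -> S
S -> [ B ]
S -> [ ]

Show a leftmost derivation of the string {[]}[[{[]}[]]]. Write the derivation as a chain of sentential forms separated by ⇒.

B⇒{B}B⇒{S}B⇒{[]}B⇒{[]}S⇒{[]}[B]⇒{[]}[S]⇒{[]}[[B]]⇒{[]}[[{B}B]]⇒{[]}[[{S}B]]⇒{[]}[[{[]}B]]⇒{[]}[[{[]}S]]⇒{[]}[[{[]}[]]]

B ⇒ {B}B   [B -> { B } B]
{B}B ⇒ {S}B   [B -> S]
{S}B ⇒ {[]}B   [S -> [ ]]
{[]}B ⇒ {[]}S   [B -> S]
{[]}S ⇒ {[]}[B]   [S -> [ B ]]
{[]}[B] ⇒ {[]}[S]   [B -> S]
{[]}[S] ⇒ {[]}[[B]]   [S -> [ B ]]
{[]}[[B]] ⇒ {[]}[[{B}B]]   [B -> { B } B]
{[]}[[{B}B]] ⇒ {[]}[[{S}B]]   [B -> S]
{[]}[[{S}B]] ⇒ {[]}[[{[]}B]]   [S -> [ ]]
{[]}[[{[]}B]] ⇒ {[]}[[{[]}S]]   [B -> S]
{[]}[[{[]}S]] ⇒ {[]}[[{[]}[]]]   [S -> [ ]]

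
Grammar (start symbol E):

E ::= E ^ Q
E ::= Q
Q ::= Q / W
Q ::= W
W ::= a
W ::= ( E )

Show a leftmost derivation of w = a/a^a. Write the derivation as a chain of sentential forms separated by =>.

E => E^Q => Q^Q => Q/W^Q => W/W^Q => a/W^Q => a/a^Q => a/a^W => a/a^a

E => E^Q   [E ::= E ^ Q]
E^Q => Q^Q   [E ::= Q]
Q^Q => Q/W^Q   [Q ::= Q / W]
Q/W^Q => W/W^Q   [Q ::= W]
W/W^Q => a/W^Q   [W ::= a]
a/W^Q => a/a^Q   [W ::= a]
a/a^Q => a/a^W   [Q ::= W]
a/a^W => a/a^a   [W ::= a]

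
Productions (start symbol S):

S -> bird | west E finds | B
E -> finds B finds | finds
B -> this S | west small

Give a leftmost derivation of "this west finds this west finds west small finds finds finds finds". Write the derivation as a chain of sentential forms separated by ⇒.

S ⇒ B ⇒ this S ⇒ this west E finds ⇒ this west finds B finds finds ⇒ this west finds this S finds finds ⇒ this west finds this west E finds finds finds ⇒ this west finds this west finds B finds finds finds finds ⇒ this west finds this west finds west small finds finds finds finds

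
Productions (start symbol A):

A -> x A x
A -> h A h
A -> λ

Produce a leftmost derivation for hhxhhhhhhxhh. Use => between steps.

A => hAh   [A -> h A h]
hAh => hhAhh   [A -> h A h]
hhAhh => hhxAxhh   [A -> x A x]
hhxAxhh => hhxhAhxhh   [A -> h A h]
hhxhAhxhh => hhxhhAhhxhh   [A -> h A h]
hhxhhAhhxhh => hhxhhhAhhhxhh   [A -> h A h]
hhxhhhAhhhxhh => hhxhhhhhhxhh   [A -> λ]

A=>hAh=>hhAhh=>hhxAxhh=>hhxhAhxhh=>hhxhhAhhxhh=>hhxhhhAhhhxhh=>hhxhhhhhhxhh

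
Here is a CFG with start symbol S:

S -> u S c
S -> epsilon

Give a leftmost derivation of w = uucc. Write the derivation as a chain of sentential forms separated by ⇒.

S ⇒ uSc ⇒ uuScc ⇒ uucc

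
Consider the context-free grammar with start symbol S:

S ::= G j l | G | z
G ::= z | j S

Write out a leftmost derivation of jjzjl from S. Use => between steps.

S => G => jS => jGjl => jjSjl => jjGjl => jjzjl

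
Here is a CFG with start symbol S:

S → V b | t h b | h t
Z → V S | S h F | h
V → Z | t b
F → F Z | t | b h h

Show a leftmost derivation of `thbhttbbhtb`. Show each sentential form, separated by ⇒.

S ⇒ Vb ⇒ Zb ⇒ VSb ⇒ ZSb ⇒ VSSb ⇒ ZSSb ⇒ ShFSSb ⇒ thbhFSSb ⇒ thbhtSSb ⇒ thbhtVbSb ⇒ thbhttbbSb ⇒ thbhttbbhtb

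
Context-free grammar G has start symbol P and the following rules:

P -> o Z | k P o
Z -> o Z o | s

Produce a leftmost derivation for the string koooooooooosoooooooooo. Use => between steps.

P => kPo => koZo => kooZoo => koooZooo => kooooZoooo => koooooZooooo => kooooooZoooooo => koooooooZooooooo => kooooooooZoooooooo => koooooooooZooooooooo => kooooooooooZoooooooooo => koooooooooosoooooooooo

P => kPo   [P -> k P o]
kPo => koZo   [P -> o Z]
koZo => kooZoo   [Z -> o Z o]
kooZoo => koooZooo   [Z -> o Z o]
koooZooo => kooooZoooo   [Z -> o Z o]
kooooZoooo => koooooZooooo   [Z -> o Z o]
koooooZooooo => kooooooZoooooo   [Z -> o Z o]
kooooooZoooooo => koooooooZooooooo   [Z -> o Z o]
koooooooZooooooo => kooooooooZoooooooo   [Z -> o Z o]
kooooooooZoooooooo => koooooooooZooooooooo   [Z -> o Z o]
koooooooooZooooooooo => kooooooooooZoooooooooo   [Z -> o Z o]
kooooooooooZoooooooooo => koooooooooosoooooooooo   [Z -> s]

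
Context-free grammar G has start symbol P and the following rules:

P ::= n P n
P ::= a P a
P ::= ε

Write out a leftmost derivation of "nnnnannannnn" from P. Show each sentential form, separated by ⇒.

P ⇒ nPn   [P ::= n P n]
nPn ⇒ nnPnn   [P ::= n P n]
nnPnn ⇒ nnnPnnn   [P ::= n P n]
nnnPnnn ⇒ nnnnPnnnn   [P ::= n P n]
nnnnPnnnn ⇒ nnnnaPannnn   [P ::= a P a]
nnnnaPannnn ⇒ nnnnanPnannnn   [P ::= n P n]
nnnnanPnannnn ⇒ nnnnannannnn   [P ::= ε]

P ⇒ nPn ⇒ nnPnn ⇒ nnnPnnn ⇒ nnnnPnnnn ⇒ nnnnaPannnn ⇒ nnnnanPnannnn ⇒ nnnnannannnn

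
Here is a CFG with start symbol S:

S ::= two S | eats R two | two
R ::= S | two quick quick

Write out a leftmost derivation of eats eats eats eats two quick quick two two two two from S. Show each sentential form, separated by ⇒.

S ⇒ eats R two   [S ::= eats R two]
eats R two ⇒ eats S two   [R ::= S]
eats S two ⇒ eats eats R two two   [S ::= eats R two]
eats eats R two two ⇒ eats eats S two two   [R ::= S]
eats eats S two two ⇒ eats eats eats R two two two   [S ::= eats R two]
eats eats eats R two two two ⇒ eats eats eats S two two two   [R ::= S]
eats eats eats S two two two ⇒ eats eats eats eats R two two two two   [S ::= eats R two]
eats eats eats eats R two two two two ⇒ eats eats eats eats two quick quick two two two two   [R ::= two quick quick]

S ⇒ eats R two ⇒ eats S two ⇒ eats eats R two two ⇒ eats eats S two two ⇒ eats eats eats R two two two ⇒ eats eats eats S two two two ⇒ eats eats eats eats R two two two two ⇒ eats eats eats eats two quick quick two two two two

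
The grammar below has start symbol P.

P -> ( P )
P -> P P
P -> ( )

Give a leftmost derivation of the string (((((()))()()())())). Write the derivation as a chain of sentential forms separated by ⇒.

P⇒(P)⇒((P))⇒((PP))⇒(((P)P))⇒(((PP)P))⇒(((PPP)P))⇒(((PPPP)P))⇒((((P)PPP)P))⇒(((((P))PPP)P))⇒(((((()))PPP)P))⇒(((((()))()PP)P))⇒(((((()))()()P)P))⇒(((((()))()()())P))⇒(((((()))()()())()))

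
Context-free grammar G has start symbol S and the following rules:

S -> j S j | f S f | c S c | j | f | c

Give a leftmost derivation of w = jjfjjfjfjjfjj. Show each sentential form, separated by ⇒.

S ⇒ jSj   [S -> j S j]
jSj ⇒ jjSjj   [S -> j S j]
jjSjj ⇒ jjfSfjj   [S -> f S f]
jjfSfjj ⇒ jjfjSjfjj   [S -> j S j]
jjfjSjfjj ⇒ jjfjjSjjfjj   [S -> j S j]
jjfjjSjjfjj ⇒ jjfjjfSfjjfjj   [S -> f S f]
jjfjjfSfjjfjj ⇒ jjfjjfjfjjfjj   [S -> j]

S ⇒ jSj ⇒ jjSjj ⇒ jjfSfjj ⇒ jjfjSjfjj ⇒ jjfjjSjjfjj ⇒ jjfjjfSfjjfjj ⇒ jjfjjfjfjjfjj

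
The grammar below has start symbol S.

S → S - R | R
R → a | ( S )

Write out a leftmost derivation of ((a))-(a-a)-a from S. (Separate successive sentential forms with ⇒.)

S⇒S-R⇒S-R-R⇒R-R-R⇒(S)-R-R⇒(R)-R-R⇒((S))-R-R⇒((R))-R-R⇒((a))-R-R⇒((a))-(S)-R⇒((a))-(S-R)-R⇒((a))-(R-R)-R⇒((a))-(a-R)-R⇒((a))-(a-a)-R⇒((a))-(a-a)-a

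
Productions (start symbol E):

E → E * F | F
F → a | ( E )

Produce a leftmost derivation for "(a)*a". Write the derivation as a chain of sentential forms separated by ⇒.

E⇒E*F⇒F*F⇒(E)*F⇒(F)*F⇒(a)*F⇒(a)*a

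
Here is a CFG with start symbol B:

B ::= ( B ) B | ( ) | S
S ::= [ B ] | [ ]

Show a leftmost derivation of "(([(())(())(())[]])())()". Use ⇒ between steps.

B ⇒ (B)B   [B ::= ( B ) B]
(B)B ⇒ ((B)B)B   [B ::= ( B ) B]
((B)B)B ⇒ ((S)B)B   [B ::= S]
((S)B)B ⇒ (([B])B)B   [S ::= [ B ]]
(([B])B)B ⇒ (([(B)B])B)B   [B ::= ( B ) B]
(([(B)B])B)B ⇒ (([(())B])B)B   [B ::= ( )]
(([(())B])B)B ⇒ (([(())(B)B])B)B   [B ::= ( B ) B]
(([(())(B)B])B)B ⇒ (([(())(())B])B)B   [B ::= ( )]
(([(())(())B])B)B ⇒ (([(())(())(B)B])B)B   [B ::= ( B ) B]
(([(())(())(B)B])B)B ⇒ (([(())(())(())B])B)B   [B ::= ( )]
(([(())(())(())B])B)B ⇒ (([(())(())(())S])B)B   [B ::= S]
(([(())(())(())S])B)B ⇒ (([(())(())(())[]])B)B   [S ::= [ ]]
(([(())(())(())[]])B)B ⇒ (([(())(())(())[]])())B   [B ::= ( )]
(([(())(())(())[]])())B ⇒ (([(())(())(())[]])())()   [B ::= ( )]

B ⇒ (B)B ⇒ ((B)B)B ⇒ ((S)B)B ⇒ (([B])B)B ⇒ (([(B)B])B)B ⇒ (([(())B])B)B ⇒ (([(())(B)B])B)B ⇒ (([(())(())B])B)B ⇒ (([(())(())(B)B])B)B ⇒ (([(())(())(())B])B)B ⇒ (([(())(())(())S])B)B ⇒ (([(())(())(())[]])B)B ⇒ (([(())(())(())[]])())B ⇒ (([(())(())(())[]])())()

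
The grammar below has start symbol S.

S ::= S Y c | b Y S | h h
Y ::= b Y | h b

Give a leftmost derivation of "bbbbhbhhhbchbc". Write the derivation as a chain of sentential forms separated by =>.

S => SYc   [S ::= S Y c]
SYc => SYcYc   [S ::= S Y c]
SYcYc => bYSYcYc   [S ::= b Y S]
bYSYcYc => bbYSYcYc   [Y ::= b Y]
bbYSYcYc => bbbYSYcYc   [Y ::= b Y]
bbbYSYcYc => bbbbYSYcYc   [Y ::= b Y]
bbbbYSYcYc => bbbbhbSYcYc   [Y ::= h b]
bbbbhbSYcYc => bbbbhbhhYcYc   [S ::= h h]
bbbbhbhhYcYc => bbbbhbhhhbcYc   [Y ::= h b]
bbbbhbhhhbcYc => bbbbhbhhhbchbc   [Y ::= h b]

S=>SYc=>SYcYc=>bYSYcYc=>bbYSYcYc=>bbbYSYcYc=>bbbbYSYcYc=>bbbbhbSYcYc=>bbbbhbhhYcYc=>bbbbhbhhhbcYc=>bbbbhbhhhbchbc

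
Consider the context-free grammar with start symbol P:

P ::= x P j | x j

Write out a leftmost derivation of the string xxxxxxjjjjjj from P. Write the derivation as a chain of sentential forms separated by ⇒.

P⇒xPj⇒xxPjj⇒xxxPjjj⇒xxxxPjjjj⇒xxxxxPjjjjj⇒xxxxxxjjjjjj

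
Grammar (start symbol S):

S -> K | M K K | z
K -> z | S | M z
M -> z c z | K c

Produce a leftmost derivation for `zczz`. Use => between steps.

S => MKK   [S -> M K K]
MKK => KcKK   [M -> K c]
KcKK => ScKK   [K -> S]
ScKK => zcKK   [S -> z]
zcKK => zczK   [K -> z]
zczK => zczz   [K -> z]

S=>MKK=>KcKK=>ScKK=>zcKK=>zczK=>zczz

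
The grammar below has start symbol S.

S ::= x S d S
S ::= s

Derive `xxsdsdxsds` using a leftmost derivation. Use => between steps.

S => xSdS   [S ::= x S d S]
xSdS => xxSdSdS   [S ::= x S d S]
xxSdSdS => xxsdSdS   [S ::= s]
xxsdSdS => xxsdsdS   [S ::= s]
xxsdsdS => xxsdsdxSdS   [S ::= x S d S]
xxsdsdxSdS => xxsdsdxsdS   [S ::= s]
xxsdsdxsdS => xxsdsdxsds   [S ::= s]

S=>xSdS=>xxSdSdS=>xxsdSdS=>xxsdsdS=>xxsdsdxSdS=>xxsdsdxsdS=>xxsdsdxsds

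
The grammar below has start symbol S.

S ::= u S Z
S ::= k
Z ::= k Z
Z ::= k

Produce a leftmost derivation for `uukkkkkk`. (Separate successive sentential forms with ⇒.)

S⇒uSZ⇒uuSZZ⇒uukZZ⇒uukkZZ⇒uukkkZZ⇒uukkkkZZ⇒uukkkkkZ⇒uukkkkkk

S ⇒ uSZ   [S ::= u S Z]
uSZ ⇒ uuSZZ   [S ::= u S Z]
uuSZZ ⇒ uukZZ   [S ::= k]
uukZZ ⇒ uukkZZ   [Z ::= k Z]
uukkZZ ⇒ uukkkZZ   [Z ::= k Z]
uukkkZZ ⇒ uukkkkZZ   [Z ::= k Z]
uukkkkZZ ⇒ uukkkkkZ   [Z ::= k]
uukkkkkZ ⇒ uukkkkkk   [Z ::= k]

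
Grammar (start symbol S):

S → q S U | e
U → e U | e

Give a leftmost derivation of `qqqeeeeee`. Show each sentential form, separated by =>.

S=>qSU=>qqSUU=>qqqSUUU=>qqqeUUU=>qqqeeUUU=>qqqeeeUU=>qqqeeeeU=>qqqeeeeeU=>qqqeeeeee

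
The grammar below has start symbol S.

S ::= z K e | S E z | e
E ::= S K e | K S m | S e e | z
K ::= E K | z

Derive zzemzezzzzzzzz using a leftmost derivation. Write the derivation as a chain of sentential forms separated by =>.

S => SEz   [S ::= S E z]
SEz => SEzEz   [S ::= S E z]
SEzEz => SEzEzEz   [S ::= S E z]
SEzEzEz => SEzEzEzEz   [S ::= S E z]
SEzEzEzEz => zKeEzEzEzEz   [S ::= z K e]
zKeEzEzEzEz => zEKeEzEzEzEz   [K ::= E K]
zEKeEzEzEzEz => zKSmKeEzEzEzEz   [E ::= K S m]
zKSmKeEzEzEzEz => zzSmKeEzEzEzEz   [K ::= z]
zzSmKeEzEzEzEz => zzemKeEzEzEzEz   [S ::= e]
zzemKeEzEzEzEz => zzemzeEzEzEzEz   [K ::= z]
zzemzeEzEzEzEz => zzemzezzEzEzEz   [E ::= z]
zzemzezzEzEzEz => zzemzezzzzEzEz   [E ::= z]
zzemzezzzzEzEz => zzemzezzzzzzEz   [E ::= z]
zzemzezzzzzzEz => zzemzezzzzzzzz   [E ::= z]

S => SEz => SEzEz => SEzEzEz => SEzEzEzEz => zKeEzEzEzEz => zEKeEzEzEzEz => zKSmKeEzEzEzEz => zzSmKeEzEzEzEz => zzemKeEzEzEzEz => zzemzeEzEzEzEz => zzemzezzEzEzEz => zzemzezzzzEzEz => zzemzezzzzzzEz => zzemzezzzzzzzz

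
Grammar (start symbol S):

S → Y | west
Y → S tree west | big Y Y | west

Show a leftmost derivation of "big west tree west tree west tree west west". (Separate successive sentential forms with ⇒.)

S ⇒ Y ⇒ big Y Y ⇒ big S tree west Y ⇒ big Y tree west Y ⇒ big S tree west tree west Y ⇒ big Y tree west tree west Y ⇒ big S tree west tree west tree west Y ⇒ big west tree west tree west tree west Y ⇒ big west tree west tree west tree west west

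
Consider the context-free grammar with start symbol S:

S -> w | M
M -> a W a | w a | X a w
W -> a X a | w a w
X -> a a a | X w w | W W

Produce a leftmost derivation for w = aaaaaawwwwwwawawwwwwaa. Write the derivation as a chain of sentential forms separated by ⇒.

S ⇒ M   [S -> M]
M ⇒ aWa   [M -> a W a]
aWa ⇒ aaXaa   [W -> a X a]
aaXaa ⇒ aaXwwaa   [X -> X w w]
aaXwwaa ⇒ aaXwwwwaa   [X -> X w w]
aaXwwwwaa ⇒ aaWWwwwwaa   [X -> W W]
aaWWwwwwaa ⇒ aaaXaWwwwwaa   [W -> a X a]
aaaXaWwwwwaa ⇒ aaaXwwaWwwwwaa   [X -> X w w]
aaaXwwaWwwwwaa ⇒ aaaXwwwwaWwwwwaa   [X -> X w w]
aaaXwwwwaWwwwwaa ⇒ aaaXwwwwwwaWwwwwaa   [X -> X w w]
aaaXwwwwwwaWwwwwaa ⇒ aaaaaawwwwwwaWwwwwaa   [X -> a a a]
aaaaaawwwwwwaWwwwwaa ⇒ aaaaaawwwwwwawawwwwwaa   [W -> w a w]

S ⇒ M ⇒ aWa ⇒ aaXaa ⇒ aaXwwaa ⇒ aaXwwwwaa ⇒ aaWWwwwwaa ⇒ aaaXaWwwwwaa ⇒ aaaXwwaWwwwwaa ⇒ aaaXwwwwaWwwwwaa ⇒ aaaXwwwwwwaWwwwwaa ⇒ aaaaaawwwwwwaWwwwwaa ⇒ aaaaaawwwwwwawawwwwwaa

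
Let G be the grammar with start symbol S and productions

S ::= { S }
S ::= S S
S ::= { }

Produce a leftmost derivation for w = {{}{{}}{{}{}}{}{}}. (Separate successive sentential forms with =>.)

S => {S}   [S ::= { S }]
{S} => {SS}   [S ::= S S]
{SS} => {SSS}   [S ::= S S]
{SSS} => {SSSS}   [S ::= S S]
{SSSS} => {{}SSS}   [S ::= { }]
{{}SSS} => {{}{S}SS}   [S ::= { S }]
{{}{S}SS} => {{}{{}}SS}   [S ::= { }]
{{}{{}}SS} => {{}{{}}SSS}   [S ::= S S]
{{}{{}}SSS} => {{}{{}}{S}SS}   [S ::= { S }]
{{}{{}}{S}SS} => {{}{{}}{SS}SS}   [S ::= S S]
{{}{{}}{SS}SS} => {{}{{}}{{}S}SS}   [S ::= { }]
{{}{{}}{{}S}SS} => {{}{{}}{{}{}}SS}   [S ::= { }]
{{}{{}}{{}{}}SS} => {{}{{}}{{}{}}{}S}   [S ::= { }]
{{}{{}}{{}{}}{}S} => {{}{{}}{{}{}}{}{}}   [S ::= { }]

S => {S} => {SS} => {SSS} => {SSSS} => {{}SSS} => {{}{S}SS} => {{}{{}}SS} => {{}{{}}SSS} => {{}{{}}{S}SS} => {{}{{}}{SS}SS} => {{}{{}}{{}S}SS} => {{}{{}}{{}{}}SS} => {{}{{}}{{}{}}{}S} => {{}{{}}{{}{}}{}{}}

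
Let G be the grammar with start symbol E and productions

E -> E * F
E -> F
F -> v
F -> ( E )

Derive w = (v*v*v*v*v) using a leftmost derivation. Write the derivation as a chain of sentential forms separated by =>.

E => F => (E) => (E*F) => (E*F*F) => (E*F*F*F) => (E*F*F*F*F) => (F*F*F*F*F) => (v*F*F*F*F) => (v*v*F*F*F) => (v*v*v*F*F) => (v*v*v*v*F) => (v*v*v*v*v)

E => F   [E -> F]
F => (E)   [F -> ( E )]
(E) => (E*F)   [E -> E * F]
(E*F) => (E*F*F)   [E -> E * F]
(E*F*F) => (E*F*F*F)   [E -> E * F]
(E*F*F*F) => (E*F*F*F*F)   [E -> E * F]
(E*F*F*F*F) => (F*F*F*F*F)   [E -> F]
(F*F*F*F*F) => (v*F*F*F*F)   [F -> v]
(v*F*F*F*F) => (v*v*F*F*F)   [F -> v]
(v*v*F*F*F) => (v*v*v*F*F)   [F -> v]
(v*v*v*F*F) => (v*v*v*v*F)   [F -> v]
(v*v*v*v*F) => (v*v*v*v*v)   [F -> v]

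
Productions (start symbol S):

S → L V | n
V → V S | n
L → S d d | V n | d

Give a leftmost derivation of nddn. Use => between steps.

S => LV => SddV => nddV => nddn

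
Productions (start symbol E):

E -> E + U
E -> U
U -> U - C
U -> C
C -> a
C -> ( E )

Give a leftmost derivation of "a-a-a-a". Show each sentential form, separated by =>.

E => U => U-C => U-C-C => U-C-C-C => C-C-C-C => a-C-C-C => a-a-C-C => a-a-a-C => a-a-a-a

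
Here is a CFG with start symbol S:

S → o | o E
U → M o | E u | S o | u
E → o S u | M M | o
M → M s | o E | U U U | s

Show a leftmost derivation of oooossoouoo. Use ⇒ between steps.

S ⇒ oE ⇒ oMM ⇒ ooEM ⇒ oooSuM ⇒ ooooEuM ⇒ ooooMMuM ⇒ ooooMsMuM ⇒ oooossMuM ⇒ oooossoEuM ⇒ oooossoouM ⇒ oooossoouoE ⇒ oooossoouoo

S ⇒ oE   [S → o E]
oE ⇒ oMM   [E → M M]
oMM ⇒ ooEM   [M → o E]
ooEM ⇒ oooSuM   [E → o S u]
oooSuM ⇒ ooooEuM   [S → o E]
ooooEuM ⇒ ooooMMuM   [E → M M]
ooooMMuM ⇒ ooooMsMuM   [M → M s]
ooooMsMuM ⇒ oooossMuM   [M → s]
oooossMuM ⇒ oooossoEuM   [M → o E]
oooossoEuM ⇒ oooossoouM   [E → o]
oooossoouM ⇒ oooossoouoE   [M → o E]
oooossoouoE ⇒ oooossoouoo   [E → o]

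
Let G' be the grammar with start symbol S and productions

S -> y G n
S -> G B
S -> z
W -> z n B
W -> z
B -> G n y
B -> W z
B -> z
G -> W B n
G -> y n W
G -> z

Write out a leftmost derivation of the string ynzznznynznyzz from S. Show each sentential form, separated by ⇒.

S⇒GB⇒ynWB⇒ynzB⇒ynzWz⇒ynzznBz⇒ynzznWzz⇒ynzznznBzz⇒ynzznznGnyzz⇒ynzznznynWnyzz⇒ynzznznynznyzz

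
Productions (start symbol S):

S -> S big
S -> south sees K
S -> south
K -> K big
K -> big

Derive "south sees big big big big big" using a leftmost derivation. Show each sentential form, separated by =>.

S => south sees K => south sees K big => south sees K big big => south sees K big big big => south sees K big big big big => south sees big big big big big

S => south sees K   [S -> south sees K]
south sees K => south sees K big   [K -> K big]
south sees K big => south sees K big big   [K -> K big]
south sees K big big => south sees K big big big   [K -> K big]
south sees K big big big => south sees K big big big big   [K -> K big]
south sees K big big big big => south sees big big big big big   [K -> big]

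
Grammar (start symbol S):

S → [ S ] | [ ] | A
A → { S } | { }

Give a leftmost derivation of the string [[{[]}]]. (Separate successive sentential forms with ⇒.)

S ⇒ [S]   [S → [ S ]]
[S] ⇒ [[S]]   [S → [ S ]]
[[S]] ⇒ [[A]]   [S → A]
[[A]] ⇒ [[{S}]]   [A → { S }]
[[{S}]] ⇒ [[{[]}]]   [S → [ ]]

S ⇒ [S] ⇒ [[S]] ⇒ [[A]] ⇒ [[{S}]] ⇒ [[{[]}]]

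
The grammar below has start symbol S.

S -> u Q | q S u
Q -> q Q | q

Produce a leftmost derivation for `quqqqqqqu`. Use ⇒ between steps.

S ⇒ qSu ⇒ quQu ⇒ quqQu ⇒ quqqQu ⇒ quqqqQu ⇒ quqqqqQu ⇒ quqqqqqQu ⇒ quqqqqqqu

S ⇒ qSu   [S -> q S u]
qSu ⇒ quQu   [S -> u Q]
quQu ⇒ quqQu   [Q -> q Q]
quqQu ⇒ quqqQu   [Q -> q Q]
quqqQu ⇒ quqqqQu   [Q -> q Q]
quqqqQu ⇒ quqqqqQu   [Q -> q Q]
quqqqqQu ⇒ quqqqqqQu   [Q -> q Q]
quqqqqqQu ⇒ quqqqqqqu   [Q -> q]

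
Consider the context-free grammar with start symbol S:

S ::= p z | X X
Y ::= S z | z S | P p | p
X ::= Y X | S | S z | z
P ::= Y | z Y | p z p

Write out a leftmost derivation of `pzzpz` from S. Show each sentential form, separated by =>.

S => XX => YXX => pXX => pzX => pzS => pzXX => pzzX => pzzYX => pzzpX => pzzpz

S => XX   [S ::= X X]
XX => YXX   [X ::= Y X]
YXX => pXX   [Y ::= p]
pXX => pzX   [X ::= z]
pzX => pzS   [X ::= S]
pzS => pzXX   [S ::= X X]
pzXX => pzzX   [X ::= z]
pzzX => pzzYX   [X ::= Y X]
pzzYX => pzzpX   [Y ::= p]
pzzpX => pzzpz   [X ::= z]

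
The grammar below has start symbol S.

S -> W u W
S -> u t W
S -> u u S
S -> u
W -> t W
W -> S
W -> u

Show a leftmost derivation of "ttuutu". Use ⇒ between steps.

S ⇒ WuW ⇒ tWuW ⇒ ttWuW ⇒ ttuuW ⇒ ttuutW ⇒ ttuutS ⇒ ttuutu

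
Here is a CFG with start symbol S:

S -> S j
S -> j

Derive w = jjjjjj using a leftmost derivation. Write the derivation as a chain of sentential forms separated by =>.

S=>Sj=>Sjj=>Sjjj=>Sjjjj=>Sjjjjj=>jjjjjj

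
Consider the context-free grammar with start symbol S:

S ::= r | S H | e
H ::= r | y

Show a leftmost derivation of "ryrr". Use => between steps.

S => SH => SHH => SHHH => rHHH => ryHH => ryrH => ryrr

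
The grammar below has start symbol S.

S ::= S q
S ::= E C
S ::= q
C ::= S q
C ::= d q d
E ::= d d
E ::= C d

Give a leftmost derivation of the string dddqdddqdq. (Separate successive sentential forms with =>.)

S => EC   [S ::= E C]
EC => ddC   [E ::= d d]
ddC => ddSq   [C ::= S q]
ddSq => ddECq   [S ::= E C]
ddECq => ddCdCq   [E ::= C d]
ddCdCq => dddqddCq   [C ::= d q d]
dddqddCq => dddqdddqdq   [C ::= d q d]

S => EC => ddC => ddSq => ddECq => ddCdCq => dddqddCq => dddqdddqdq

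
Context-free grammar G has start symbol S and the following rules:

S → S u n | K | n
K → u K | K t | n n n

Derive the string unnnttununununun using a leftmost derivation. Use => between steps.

S => Sun   [S → S u n]
Sun => Sunun   [S → S u n]
Sunun => Sununun   [S → S u n]
Sununun => Sunununun   [S → S u n]
Sunununun => Sununununun   [S → S u n]
Sununununun => Kununununun   [S → K]
Kununununun => Ktununununun   [K → K t]
Ktununununun => uKtununununun   [K → u K]
uKtununununun => uKttununununun   [K → K t]
uKttununununun => unnnttununununun   [K → n n n]

S => Sun => Sunun => Sununun => Sunununun => Sununununun => Kununununun => Ktununununun => uKtununununun => uKttununununun => unnnttununununun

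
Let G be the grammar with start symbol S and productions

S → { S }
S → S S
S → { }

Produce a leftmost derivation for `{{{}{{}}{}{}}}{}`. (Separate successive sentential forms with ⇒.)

S ⇒ SS   [S → S S]
SS ⇒ {S}S   [S → { S }]
{S}S ⇒ {{S}}S   [S → { S }]
{{S}}S ⇒ {{SS}}S   [S → S S]
{{SS}}S ⇒ {{{}S}}S   [S → { }]
{{{}S}}S ⇒ {{{}SS}}S   [S → S S]
{{{}SS}}S ⇒ {{{}SSS}}S   [S → S S]
{{{}SSS}}S ⇒ {{{}{S}SS}}S   [S → { S }]
{{{}{S}SS}}S ⇒ {{{}{{}}SS}}S   [S → { }]
{{{}{{}}SS}}S ⇒ {{{}{{}}{}S}}S   [S → { }]
{{{}{{}}{}S}}S ⇒ {{{}{{}}{}{}}}S   [S → { }]
{{{}{{}}{}{}}}S ⇒ {{{}{{}}{}{}}}{}   [S → { }]

S ⇒ SS ⇒ {S}S ⇒ {{S}}S ⇒ {{SS}}S ⇒ {{{}S}}S ⇒ {{{}SS}}S ⇒ {{{}SSS}}S ⇒ {{{}{S}SS}}S ⇒ {{{}{{}}SS}}S ⇒ {{{}{{}}{}S}}S ⇒ {{{}{{}}{}{}}}S ⇒ {{{}{{}}{}{}}}{}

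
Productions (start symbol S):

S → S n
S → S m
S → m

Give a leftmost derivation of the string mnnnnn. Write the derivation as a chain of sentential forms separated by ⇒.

S⇒Sn⇒Snn⇒Snnn⇒Snnnn⇒Snnnnn⇒mnnnnn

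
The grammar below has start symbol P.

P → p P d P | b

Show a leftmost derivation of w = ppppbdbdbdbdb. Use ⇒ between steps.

P ⇒ pPdP ⇒ ppPdPdP ⇒ pppPdPdPdP ⇒ ppppPdPdPdPdP ⇒ ppppbdPdPdPdP ⇒ ppppbdbdPdPdP ⇒ ppppbdbdbdPdP ⇒ ppppbdbdbdbdP ⇒ ppppbdbdbdbdb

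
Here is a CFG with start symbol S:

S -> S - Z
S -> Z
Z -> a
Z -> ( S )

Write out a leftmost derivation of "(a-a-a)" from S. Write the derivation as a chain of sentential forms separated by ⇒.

S ⇒ Z   [S -> Z]
Z ⇒ (S)   [Z -> ( S )]
(S) ⇒ (S-Z)   [S -> S - Z]
(S-Z) ⇒ (S-Z-Z)   [S -> S - Z]
(S-Z-Z) ⇒ (Z-Z-Z)   [S -> Z]
(Z-Z-Z) ⇒ (a-Z-Z)   [Z -> a]
(a-Z-Z) ⇒ (a-a-Z)   [Z -> a]
(a-a-Z) ⇒ (a-a-a)   [Z -> a]

S⇒Z⇒(S)⇒(S-Z)⇒(S-Z-Z)⇒(Z-Z-Z)⇒(a-Z-Z)⇒(a-a-Z)⇒(a-a-a)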